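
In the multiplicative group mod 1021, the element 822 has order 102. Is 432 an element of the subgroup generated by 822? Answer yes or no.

no

432 ∈ ⟨822⟩ iff 432^102 ≡ 1 (mod 1021), since |⟨822⟩| = 102.
432^102 mod 1021 = 802.
Since 802 ≠ 1, 432 does not lie in the subgroup.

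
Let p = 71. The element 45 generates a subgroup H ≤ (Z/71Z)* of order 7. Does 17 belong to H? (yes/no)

no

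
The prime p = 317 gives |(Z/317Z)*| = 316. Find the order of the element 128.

316

The order of 128 must divide p − 1 = 316 = 2^2 · 79.
Divisors: 1, 2, 4, 79, 158, 316.
Check each in increasing order: 128^1 ≡ 128;  128^2 ≡ 217;  128^4 ≡ 173;  128^79 ≡ 114;  128^158 ≡ 316;  128^316 ≡ 1.
Smallest exponent giving 1 is 316.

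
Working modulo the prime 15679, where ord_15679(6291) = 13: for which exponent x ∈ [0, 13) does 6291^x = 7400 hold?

Successive powers of 6291 modulo 15679:
  6291^0=1  6291^1=6291  6291^2=2885  6291^3=8932  6291^4=13355  6291^5=8223
  6291^6=5872  6291^7=1028  6291^8=7400
So 6291^8 ≡ 7400 (mod 15679), giving x = 8.

8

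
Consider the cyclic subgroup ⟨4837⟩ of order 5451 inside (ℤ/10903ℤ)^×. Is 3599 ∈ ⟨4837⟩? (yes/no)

yes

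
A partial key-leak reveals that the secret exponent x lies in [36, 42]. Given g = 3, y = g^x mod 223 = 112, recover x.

Compute 3^36 mod 223 = 210, then multiply by 3 repeatedly:
  3^36=210  3^37=184  3^38=106  3^39=95  3^40=62
  3^41=186  3^42=112
Found 112 at exponent 42.

42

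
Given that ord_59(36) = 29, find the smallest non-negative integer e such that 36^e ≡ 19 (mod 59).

18

Successive powers of 36 modulo 59:
  36^0=1  36^1=36  36^2=57  36^3=46  36^4=4  36^5=26
  36^6=51  36^7=7  36^8=16  36^9=45  36^10=27  36^11=28
  36^12=5  36^13=3  36^14=49  36^15=53  36^16=20  36^17=12
  36^18=19
So 36^18 ≡ 19 (mod 59), giving e = 18.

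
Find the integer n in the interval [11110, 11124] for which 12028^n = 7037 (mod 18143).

11120

Compute 12028^11110 mod 18143 = 17150, then multiply by 12028 repeatedly:
  12028^11110=17150  12028^11111=12433  12028^11112=9518  12028^11113=174  12028^11114=6427
  12028^11115=14776  12028^11116=15043  12028^11117=15208  12028^11118=4098  12028^11119=14356
  12028^11120=7037
Found 7037 at exponent 11120.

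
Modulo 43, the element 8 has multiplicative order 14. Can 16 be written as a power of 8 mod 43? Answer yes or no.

16 ∈ ⟨8⟩ iff 16^14 ≡ 1 (mod 43), since |⟨8⟩| = 14.
16^14 mod 43 = 1.
Since 1 = 1, 16 lies in the subgroup.

yes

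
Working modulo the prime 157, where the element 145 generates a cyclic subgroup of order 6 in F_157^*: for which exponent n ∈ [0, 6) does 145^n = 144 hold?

Successive powers of 145 modulo 157:
  145^0=1  145^1=145  145^2=144
So 145^2 ≡ 144 (mod 157), giving n = 2.

2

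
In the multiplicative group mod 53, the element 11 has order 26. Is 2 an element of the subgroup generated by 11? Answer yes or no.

2 ∈ ⟨11⟩ iff 2^26 ≡ 1 (mod 53), since |⟨11⟩| = 26.
2^26 mod 53 = 52.
Since 52 ≠ 1, 2 does not lie in the subgroup.

no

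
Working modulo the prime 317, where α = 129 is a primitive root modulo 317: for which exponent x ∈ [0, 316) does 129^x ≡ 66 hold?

26

Baby-step giant-step with m = ceil(sqrt(316)) = 18.
Baby table (129^j mod 317 for j=0..17):
  0:1  1:129  2:157  3:282  4:240  5:211  6:274  7:159
  8:223  9:237  10:141  11:120  12:264  13:137  14:238  15:270
  16:277  17:229
Giant step factor: 129^(-18) ≡ 37 (mod 317).
Scan 66·37^i mod 317 for i = 0, 1, …:
  i=0: 66   i=1: 223
Match at i=1, j=8: x = 1·18 + 8 = 26.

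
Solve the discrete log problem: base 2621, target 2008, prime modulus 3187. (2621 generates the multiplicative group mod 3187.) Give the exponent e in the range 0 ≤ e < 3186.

Baby-step giant-step with m = ceil(sqrt(3186)) = 57.
Baby table (2621^j mod 3187 for j=0..56):
  0:1  1:2621  2:1656  3:2869  4:1516  5:2434  6:2327  7:2336
  8:429  9:2585  10:2910  11:619  12:216  13:2037  14:752  15:1426
  16:2382  17:3076  18:2273  19:1030  20:241  21:635  22:721  23:3037
  24:2038  25:186  26:3082  27:2064  28:1405  29:1520  30:170  31:2577
  32:1064  33:119  34:2760  35:2657  36:402  37:1932  38:2816  39:2831
  40:715  41:59  42:1663  43:2094  44:360  45:208  46:191  47:252
  48:783  49:3002  50:2726  51:2779  52:1464  53:3183  54:2264  55:2937
  56:1272
Giant step factor: 2621^(-57) ≡ 586 (mod 3187).
Scan 2008·586^i mod 3187 for i = 0, 1, …:
  i=0: 2008   i=1: 685   i=2: 3035   i=3: 164
  i=4: 494   i=5: 2654   i=6: 3175   i=7: 2529
  i=8: 39   i=9: 545   i=10: 670   i=11: 619
Match at i=11, j=11: e = 11·57 + 11 = 638.

638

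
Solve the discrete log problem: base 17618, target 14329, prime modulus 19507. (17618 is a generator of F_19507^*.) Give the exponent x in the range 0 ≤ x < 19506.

Baby-step giant-step with m = ceil(sqrt(19506)) = 140.
Baby table (17618^j mod 19507 for j=0..139):
  0:1  1:17618  2:18047  3:7453  4:5337  5:3526  6:10780  7:1888
  8:3349  9:13514  10:6717  11:10644  12:5201  13:6839  14:14270  15:2644
  16:18783  17:2146  18:3662  19:7467  20:17905  21:2593  22:17587  23:18085
  24:13699  25:8378  26:13642  27:18516  28:18834  29:3342  30:7230  31:16937
  32:16994  33:6856  34:1664  35:16838  36:8935  37:14847  38:5083  39:15164
  40:10987  41:1005  42:13241  43:15232  44:19084  45:18767  46:12863  47:7515
  48:5261  49:10541  50:4698  51:1163  52:7384  53:18636  54:6731  55:3705
  56:4268  57:13646  58:10960  59:12994  60:13647  61:9071  62:11534  63:1593
  64:14408  65:15060  66:12373  67:16296  68:18409  69:6380  70:3506  71:9546
  72:11581  73:10345  74:4309  75:14225  76:9621  77:6455  78:17887  79:17088
  80:4853  81:973  82:15168  83:3431  84:14672  85:4039  86:17073  87:13681
  88:3366  89:908  90:1404  91:796  92:17902  93:8260  94:2460  95:15233
  96:17195  97:17307  98:809  99:12852  100:8787  101:1814  102:6586  103:4512
  104:1391  105:5846  106:17375  107:8906  108:11107  109:8409  110:13604  111:12270
  112:15793  113:12733  114:19001  115:19498  116:17001  117:13140  118:10951  119:10488
  120:7280  121:515  122:2515  123:8873  124:14923  125:17575  126:1739  127:11712
  128:16477  129:8119  130:15218  131:6516  132:193  133:6056  134:10825  135:14418
  136:15677  137:17280  138:12798  139:13258
Giant step factor: 17618^(-140) ≡ 13022 (mod 19507).
Scan 14329·13022^i mod 19507 for i = 0, 1, …:
  i=0: 14329   i=1: 7783   i=2: 11361   i=3: 1854
  i=4: 12629   i=5: 10828   i=6: 5620   i=7: 12883
  i=8: 2226   i=9: 19077     …   i=54: 12958
  i=55: 3526
Match at i=55, j=5: x = 55·140 + 5 = 7705.

7705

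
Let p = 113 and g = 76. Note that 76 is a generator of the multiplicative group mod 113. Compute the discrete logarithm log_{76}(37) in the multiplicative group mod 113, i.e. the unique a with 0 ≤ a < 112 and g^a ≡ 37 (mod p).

57

Baby-step giant-step with m = ceil(sqrt(112)) = 11.
Baby table (76^j mod 113 for j=0..10):
  0:1  1:76  2:13  3:84  4:56  5:75  6:50  7:71
  8:85  9:19  10:88
Giant step factor: 76^(-11) ≡ 70 (mod 113).
Scan 37·70^i mod 113 for i = 0, 1, …:
  i=0: 37   i=1: 104   i=2: 48   i=3: 83
  i=4: 47   i=5: 13
Match at i=5, j=2: a = 5·11 + 2 = 57.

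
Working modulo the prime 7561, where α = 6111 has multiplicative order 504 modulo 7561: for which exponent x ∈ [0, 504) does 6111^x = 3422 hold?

Baby-step giant-step with m = ceil(sqrt(504)) = 23.
Baby table (6111^j mod 7561 for j=0..22):
  0:1  1:6111  2:542  3:444  4:6446  5:6257  6:550  7:3966
  8:3221  9:2248  10:6752  11:1095  12:60  13:3732  14:2276  15:3957
  16:1149  17:4931  18:2756  19:3569  20:4235  21:6343  22:4387
Giant step factor: 6111^(-23) ≡ 3045 (mod 7561).
Scan 3422·3045^i mod 7561 for i = 0, 1, …:
  i=0: 3422   i=1: 932   i=2: 2565   i=3: 7473
  i=4: 4236   i=5: 7115   i=6: 2910   i=7: 7019
  i=8: 5469   i=9: 3783     …   i=17: 3600
  i=18: 6111
Match at i=18, j=1: x = 18·23 + 1 = 415.

415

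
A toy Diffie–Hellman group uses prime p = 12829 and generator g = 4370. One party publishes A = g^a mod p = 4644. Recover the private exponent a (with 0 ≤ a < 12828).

1142

Baby-step giant-step with m = ceil(sqrt(12828)) = 114.
Baby table (4370^j mod 12829 for j=0..113):
  0:1  1:4370  2:7348  3:12602  4:8672  5:12603  6:213  7:7122
  8:12815  9:2965  10:12589  11:3178  12:6882  13:3164  14:9847  15:2924
  16:196  17:9806  18:3360  19:6824  20:6284  21:7020  22:3261  23:10380
  24:10085  25:3835  26:4276  27:7096  28:1827  29:4352  30:5662  31:8628
  32:12758  33:10455  34:4281  35:3288  36:80  37:3217  38:10535  39:7498
  40:994  41:7578  42:4211  43:5284  44:11709  45:6278  46:6458  47:10489
  48:11742  49:9369  50:5191  51:2998  52:2851  53:1911  54:12220  55:7102
  56:2389  57:9953  58:4300  59:9344  60:11402  61:11733  62:8526  63:3204
  64:5041  65:1777  66:3945  67:10303  68:7149  69:2515  70:8926  71:6460
  72:6400  73:780  74:8915  75:9706  76:2546  77:3277  78:3326  79:12192
  80:203  81:1909  82:3480  83:5235  84:2843  85:5438  86:4752  87:8918
  88:9987  89:11761  90:2596  91:3684  92:11514  93:842  94:10446  95:3438
  96:1301  97:2123  98:2143  99:12569  100:5581  101:1041  102:7704  103:3184
  104:7444  105:8765  106:8485  107:3640  108:11669  109:11084  110:7605  111:6740
  112:11245  113:5580
Giant step factor: 4370^(-114) ≡ 3688 (mod 12829).
Scan 4644·3688^i mod 12829 for i = 0, 1, …:
  i=0: 4644   i=1: 357   i=2: 8058   i=3: 5940
  i=4: 7617   i=5: 8815   i=6: 1034   i=7: 3179
  i=8: 11275   i=9: 3411   i=10: 7348
Match at i=10, j=2: a = 10·114 + 2 = 1142.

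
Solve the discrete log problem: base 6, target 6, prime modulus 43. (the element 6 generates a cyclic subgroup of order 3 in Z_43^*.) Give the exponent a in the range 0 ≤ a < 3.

1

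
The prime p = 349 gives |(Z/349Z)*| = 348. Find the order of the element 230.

348

The order of 230 must divide p − 1 = 348 = 2^2 · 3 · 29.
Divisors: 1, 2, 3, 4, 6, 12, 29, 58, 87, 116, 174, 348.
Check each in increasing order: 230^1 ≡ 230;  230^2 ≡ 201;  230^3 ≡ 162;  230^4 ≡ 266;  230^6 ≡ 69;  230^12 ≡ 224;  230^29 ≡ 325;  230^58 ≡ 227;  230^87 ≡ 136;  230^116 ≡ 226;  230^174 ≡ 348;  230^348 ≡ 1.
Smallest exponent giving 1 is 348.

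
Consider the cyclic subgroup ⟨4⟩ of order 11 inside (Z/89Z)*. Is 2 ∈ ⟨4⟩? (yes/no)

⟨4⟩ has order 11; its elements mod 89 are {1, 2, 4, 8, 16, 32, 39, 45, 64, 67, 78}.
2 is in this set.

yes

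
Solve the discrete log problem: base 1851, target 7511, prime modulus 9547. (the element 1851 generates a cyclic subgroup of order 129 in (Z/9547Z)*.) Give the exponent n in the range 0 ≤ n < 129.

Baby-step giant-step with m = ceil(sqrt(129)) = 12.
Baby table (1851^j mod 9547 for j=0..11):
  0:1  1:1851  2:8375  3:7344  4:8363  5:4226  6:3333  7:2021
  8:7994  9:8591  10:6186  11:3433
Giant step factor: 1851^(-12) ≡ 9542 (mod 9547).
Scan 7511·9542^i mod 9547 for i = 0, 1, …:
  i=0: 7511   i=1: 633   i=2: 6382   i=3: 6278
  i=4: 6798   i=5: 4198   i=6: 7651   i=7: 9480
  i=8: 335   i=9: 7872   i=10: 8375
Match at i=10, j=2: n = 10·12 + 2 = 122.

122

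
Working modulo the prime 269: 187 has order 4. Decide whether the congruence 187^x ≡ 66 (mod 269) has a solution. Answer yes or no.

66 ∈ ⟨187⟩ iff 66^4 ≡ 1 (mod 269), since |⟨187⟩| = 4.
66^4 mod 269 = 14.
Since 14 ≠ 1, 66 does not lie in the subgroup.

no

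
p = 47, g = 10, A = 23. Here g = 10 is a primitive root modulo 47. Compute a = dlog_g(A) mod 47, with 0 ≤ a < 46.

39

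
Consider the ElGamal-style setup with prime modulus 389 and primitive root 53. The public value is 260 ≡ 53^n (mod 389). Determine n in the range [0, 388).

98

Baby-step giant-step with m = ceil(sqrt(388)) = 20.
Baby table (53^j mod 389 for j=0..19):
  0:1  1:53  2:86  3:279  4:5  5:265  6:41  7:228
  8:25  9:158  10:205  11:362  12:125  13:12  14:247  15:254
  16:236  17:60  18:68  19:103
Giant step factor: 53^(-20) ≡ 30 (mod 389).
Scan 260·30^i mod 389 for i = 0, 1, …:
  i=0: 260   i=1: 20   i=2: 211   i=3: 106
  i=4: 68
Match at i=4, j=18: n = 4·20 + 18 = 98.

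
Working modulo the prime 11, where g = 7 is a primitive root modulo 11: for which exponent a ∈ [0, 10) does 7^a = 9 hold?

8

Successive powers of 7 modulo 11:
  7^0=1  7^1=7  7^2=5  7^3=2  7^4=3  7^5=10
  7^6=4  7^7=6  7^8=9
So 7^8 ≡ 9 (mod 11), giving a = 8.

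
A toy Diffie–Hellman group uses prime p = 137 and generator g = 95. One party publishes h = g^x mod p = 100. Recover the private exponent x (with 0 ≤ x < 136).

34

Baby-step giant-step with m = ceil(sqrt(136)) = 12.
Baby table (95^j mod 137 for j=0..11):
  0:1  1:95  2:120  3:29  4:15  5:55  6:19  7:24
  8:88  9:3  10:11  11:86
Giant step factor: 95^(-12) ≡ 63 (mod 137).
Scan 100·63^i mod 137 for i = 0, 1, …:
  i=0: 100   i=1: 135   i=2: 11
Match at i=2, j=10: x = 2·12 + 10 = 34.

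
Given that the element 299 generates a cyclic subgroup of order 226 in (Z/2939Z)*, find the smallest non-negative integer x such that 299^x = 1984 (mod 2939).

59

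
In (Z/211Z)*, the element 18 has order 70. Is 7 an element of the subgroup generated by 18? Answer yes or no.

7 ∈ ⟨18⟩ iff 7^70 ≡ 1 (mod 211), since |⟨18⟩| = 70.
7^70 mod 211 = 196.
Since 196 ≠ 1, 7 does not lie in the subgroup.

no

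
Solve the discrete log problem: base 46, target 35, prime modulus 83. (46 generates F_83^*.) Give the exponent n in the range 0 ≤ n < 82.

Baby-step giant-step with m = ceil(sqrt(82)) = 10.
Baby table (46^j mod 83 for j=0..9):
  0:1  1:46  2:41  3:60  4:21  5:53  6:31  7:15
  8:26  9:34
Giant step factor: 46^(-10) ≡ 51 (mod 83).
Scan 35·51^i mod 83 for i = 0, 1, …:
  i=0: 35   i=1: 42   i=2: 67   i=3: 14
  i=4: 50   i=5: 60
Match at i=5, j=3: n = 5·10 + 3 = 53.

53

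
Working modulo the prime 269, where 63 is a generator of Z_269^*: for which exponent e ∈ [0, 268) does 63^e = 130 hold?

127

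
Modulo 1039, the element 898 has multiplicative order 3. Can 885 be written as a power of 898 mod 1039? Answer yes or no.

885 ∈ ⟨898⟩ iff 885^3 ≡ 1 (mod 1039), since |⟨898⟩| = 3.
885^3 mod 1039 = 860.
Since 860 ≠ 1, 885 does not lie in the subgroup.

no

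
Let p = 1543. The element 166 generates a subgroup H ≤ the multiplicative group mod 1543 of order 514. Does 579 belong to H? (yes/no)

579 ∈ ⟨166⟩ iff 579^514 ≡ 1 (mod 1543), since |⟨166⟩| = 514.
579^514 mod 1543 = 1.
Since 1 = 1, 579 lies in the subgroup.

yes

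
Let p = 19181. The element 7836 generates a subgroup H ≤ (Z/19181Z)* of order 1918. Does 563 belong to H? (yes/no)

yes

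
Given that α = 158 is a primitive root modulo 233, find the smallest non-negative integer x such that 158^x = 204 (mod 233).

Baby-step giant-step with m = ceil(sqrt(232)) = 16.
Baby table (158^j mod 233 for j=0..15):
  0:1  1:158  2:33  3:88  4:157  5:108  6:55  7:69
  8:184  9:180  10:14  11:115  12:229  13:67  14:101  15:114
Giant step factor: 158^(-16) ≡ 128 (mod 233).
Scan 204·128^i mod 233 for i = 0, 1, …:
  i=0: 204   i=1: 16   i=2: 184
Match at i=2, j=8: x = 2·16 + 8 = 40.

40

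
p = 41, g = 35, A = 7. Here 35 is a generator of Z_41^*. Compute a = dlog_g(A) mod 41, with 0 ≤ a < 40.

Successive powers of 35 modulo 41:
  35^0=1  35^1=35  35^2=36  35^3=30  35^4=25  35^5=14
  35^6=39  35^7=12  35^8=10  35^9=22  35^10=32  35^11=13
  35^12=4  35^13=17  35^14=21  35^15=38  35^16=18  35^17=15
  35^18=33  35^19=7
So 35^19 ≡ 7 (mod 41), giving a = 19.

19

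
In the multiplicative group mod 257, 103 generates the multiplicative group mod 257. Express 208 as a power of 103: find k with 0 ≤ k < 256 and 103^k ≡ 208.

Baby-step giant-step with m = ceil(sqrt(256)) = 16.
Baby table (103^j mod 257 for j=0..15):
  0:1  1:103  2:72  3:220  4:44  5:163  6:84  7:171
  8:137  9:233  10:98  11:71  12:117  13:229  14:200  15:40
Giant step factor: 103^(-16) ≡ 225 (mod 257).
Scan 208·225^i mod 257 for i = 0, 1, …:
  i=0: 208   i=1: 26   i=2: 196   i=3: 153
  i=4: 244   i=5: 159   i=6: 52   i=7: 135
  i=8: 49   i=9: 231   i=10: 61   i=11: 104
  i=12: 13   i=13: 98
Match at i=13, j=10: k = 13·16 + 10 = 218.

218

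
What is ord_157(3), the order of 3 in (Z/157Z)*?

78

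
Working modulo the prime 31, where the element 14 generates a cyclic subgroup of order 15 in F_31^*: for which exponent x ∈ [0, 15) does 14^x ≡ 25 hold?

Successive powers of 14 modulo 31:
  14^0=1  14^1=14  14^2=10  14^3=16  14^4=7  14^5=5
  14^6=8  14^7=19  14^8=18  14^9=4  14^10=25
So 14^10 ≡ 25 (mod 31), giving x = 10.

10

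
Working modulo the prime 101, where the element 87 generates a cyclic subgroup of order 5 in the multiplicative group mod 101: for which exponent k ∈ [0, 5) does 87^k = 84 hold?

Successive powers of 87 modulo 101:
  87^0=1  87^1=87  87^2=95  87^3=84
So 87^3 ≡ 84 (mod 101), giving k = 3.

3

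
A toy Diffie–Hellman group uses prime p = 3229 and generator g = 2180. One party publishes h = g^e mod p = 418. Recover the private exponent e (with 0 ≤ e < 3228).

2955

Baby-step giant-step with m = ceil(sqrt(3228)) = 57.
Baby table (2180^j mod 3229 for j=0..56):
  0:1  1:2180  2:2541  3:1645  4:1910  5:1619  6:123  7:133
  8:2559  9:2137  10:2442  11:2168  12:2213  13:214  14:1544  15:1302
  16:69  17:1886  18:963  19:490  20:2630  21:1925  22:2029  23:2719
  24:2205  25:2148  26:590  27:1058  28:934  29:1850  30:3208  31:2655
  32:1532  33:974  34:1867  35:1520  36:646  37:436  38:1154  39:329
  40:382  41:2907  42:1962  43:1964  44:3095  45:1719  46:1780  47:2371
  48:2380  49:2626  50:2892  51:1552  52:2597  53:1023  54:2130  55:98
  56:526
Giant step factor: 2180^(-57) ≡ 260 (mod 3229).
Scan 418·260^i mod 3229 for i = 0, 1, …:
  i=0: 418   i=1: 2123   i=2: 3050   i=3: 1895
  i=4: 1892   i=5: 1112   i=6: 1739   i=7: 80
  i=8: 1426   i=9: 2654     …   i=50: 2493
  i=51: 2380
Match at i=51, j=48: e = 51·57 + 48 = 2955.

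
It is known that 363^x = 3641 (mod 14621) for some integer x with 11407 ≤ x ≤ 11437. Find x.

Compute 363^11407 mod 14621 = 12587, then multiply by 363 repeatedly:
  363^11407=12587  363^11408=7329  363^11409=14026  363^11410=3330  363^11411=9868
  363^11412=14560  363^11413=7099  363^11414=3641
Found 3641 at exponent 11414.

11414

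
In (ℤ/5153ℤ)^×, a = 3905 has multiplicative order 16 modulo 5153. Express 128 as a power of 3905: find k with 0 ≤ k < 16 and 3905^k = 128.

Successive powers of 3905 modulo 5153:
  3905^0=1  3905^1=3905  3905^2=1298  3905^3=3291  3905^4=4926  3905^5=5034
  3905^6=4228  3905^7=128
So 3905^7 ≡ 128 (mod 5153), giving k = 7.

7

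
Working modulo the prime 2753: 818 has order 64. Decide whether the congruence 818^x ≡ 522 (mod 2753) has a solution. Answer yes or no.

no

522 ∈ ⟨818⟩ iff 522^64 ≡ 1 (mod 2753), since |⟨818⟩| = 64.
522^64 mod 2753 = 2098.
Since 2098 ≠ 1, 522 does not lie in the subgroup.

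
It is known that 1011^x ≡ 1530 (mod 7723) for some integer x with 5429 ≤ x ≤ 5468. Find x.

5431

Compute 1011^5429 mod 7723 = 5178, then multiply by 1011 repeatedly:
  1011^5429=5178  1011^5430=6487  1011^5431=1530
Found 1530 at exponent 5431.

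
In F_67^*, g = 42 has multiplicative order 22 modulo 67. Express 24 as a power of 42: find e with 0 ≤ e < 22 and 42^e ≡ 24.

8

Successive powers of 42 modulo 67:
  42^0=1  42^1=42  42^2=22  42^3=53  42^4=15  42^5=27
  42^6=62  42^7=58  42^8=24
So 42^8 ≡ 24 (mod 67), giving e = 8.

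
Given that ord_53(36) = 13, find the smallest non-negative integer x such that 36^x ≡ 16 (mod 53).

Successive powers of 36 modulo 53:
  36^0=1  36^1=36  36^2=24  36^3=16
So 36^3 ≡ 16 (mod 53), giving x = 3.

3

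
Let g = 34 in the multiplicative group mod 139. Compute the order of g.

The order of 34 must divide p − 1 = 138 = 2 · 3 · 23.
Divisors: 1, 2, 3, 6, 23, 46, 69, 138.
Check each in increasing order: 34^1 ≡ 34;  34^2 ≡ 44;  34^3 ≡ 106;  34^6 ≡ 116;  34^23 ≡ 1.
Smallest exponent giving 1 is 23.

23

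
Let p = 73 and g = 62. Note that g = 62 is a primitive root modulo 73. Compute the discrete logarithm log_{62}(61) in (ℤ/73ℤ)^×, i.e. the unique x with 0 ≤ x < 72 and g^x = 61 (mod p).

Baby-step giant-step with m = ceil(sqrt(72)) = 9.
Baby table (62^j mod 73 for j=0..8):
  0:1  1:62  2:48  3:56  4:41  5:60  6:70  7:33
  8:2
Giant step factor: 62^(-9) ≡ 63 (mod 73).
Scan 61·63^i mod 73 for i = 0, 1, …:
  i=0: 61   i=1: 47   i=2: 41
Match at i=2, j=4: x = 2·9 + 4 = 22.

22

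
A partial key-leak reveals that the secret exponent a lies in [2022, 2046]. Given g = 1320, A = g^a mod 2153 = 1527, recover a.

2022

Compute 1320^2022 mod 2153 = 1527, then multiply by 1320 repeatedly:
  1320^2022=1527
Found 1527 at exponent 2022.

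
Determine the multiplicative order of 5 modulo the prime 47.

46

The order of 5 must divide p − 1 = 46 = 2 · 23.
Divisors: 1, 2, 23, 46.
Check each in increasing order: 5^1 ≡ 5;  5^2 ≡ 25;  5^23 ≡ 46;  5^46 ≡ 1.
Smallest exponent giving 1 is 46.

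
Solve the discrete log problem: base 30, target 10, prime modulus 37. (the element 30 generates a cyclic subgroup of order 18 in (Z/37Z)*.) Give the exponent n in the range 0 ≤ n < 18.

12

Successive powers of 30 modulo 37:
  30^0=1  30^1=30  30^2=12  30^3=27  30^4=33  30^5=28
  30^6=26  30^7=3  30^8=16  30^9=36  30^10=7  30^11=25
  30^12=10
So 30^12 ≡ 10 (mod 37), giving n = 12.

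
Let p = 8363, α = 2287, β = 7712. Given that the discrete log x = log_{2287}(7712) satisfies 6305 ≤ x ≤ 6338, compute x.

6325

Compute 2287^6305 mod 8363 = 1716, then multiply by 2287 repeatedly:
  2287^6305=1716  2287^6306=2245  2287^6307=7796  2287^6308=7899  2287^6309=933
  2287^6310=1206  2287^6311=6695  2287^6312=7175  2287^6313=1019  2287^6314=5539
  2287^6315=6111  2287^6316=1284  2287^6317=1095  2287^6318=3728  2287^6319=4039
  2287^6320=4441  2287^6321=3885  2287^6322=3489  2287^6323=1041  2287^6324=5675
  2287^6325=7712
Found 7712 at exponent 6325.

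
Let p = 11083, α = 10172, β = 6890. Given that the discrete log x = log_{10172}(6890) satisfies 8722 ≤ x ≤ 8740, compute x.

8725

Compute 10172^8722 mod 11083 = 1658, then multiply by 10172 repeatedly:
  10172^8722=1658  10172^8723=7933  10172^8724=10236  10172^8725=6890
Found 6890 at exponent 8725.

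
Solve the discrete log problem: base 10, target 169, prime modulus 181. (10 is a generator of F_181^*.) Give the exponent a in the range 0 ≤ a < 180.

64

Baby-step giant-step with m = ceil(sqrt(180)) = 14.
Baby table (10^j mod 181 for j=0..13):
  0:1  1:10  2:100  3:95  4:45  5:88  6:156  7:112
  8:34  9:159  10:142  11:153  12:82  13:96
Giant step factor: 10^(-14) ≡ 79 (mod 181).
Scan 169·79^i mod 181 for i = 0, 1, …:
  i=0: 169   i=1: 138   i=2: 42   i=3: 60
  i=4: 34
Match at i=4, j=8: a = 4·14 + 8 = 64.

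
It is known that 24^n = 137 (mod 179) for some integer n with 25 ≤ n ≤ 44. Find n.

37

Compute 24^25 mod 179 = 157, then multiply by 24 repeatedly:
  24^25=157  24^26=9  24^27=37  24^28=172  24^29=11
  24^30=85  24^31=71  24^32=93  24^33=84  24^34=47
  24^35=54  24^36=43  24^37=137
Found 137 at exponent 37.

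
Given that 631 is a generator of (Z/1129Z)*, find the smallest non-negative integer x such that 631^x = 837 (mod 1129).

Baby-step giant-step with m = ceil(sqrt(1128)) = 34.
Baby table (631^j mod 1129 for j=0..33):
  0:1  1:631  2:753  3:963  4:251  5:321  6:460  7:107
  8:906  9:412  10:302  11:890  12:477  13:673  14:159  15:977
  16:53  17:702  18:394  19:234  20:884  21:78  22:671  23:26
  24:600  25:385  26:200  27:881  28:443  29:670  30:524  31:976
  32:551  33:1078
Giant step factor: 631^(-34) ≡ 627 (mod 1129).
Scan 837·627^i mod 1129 for i = 0, 1, …:
  i=0: 837   i=1: 943   i=2: 794   i=3: 1078
Match at i=3, j=33: x = 3·34 + 33 = 135.

135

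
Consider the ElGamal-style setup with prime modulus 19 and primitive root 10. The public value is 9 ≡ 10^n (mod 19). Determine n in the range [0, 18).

10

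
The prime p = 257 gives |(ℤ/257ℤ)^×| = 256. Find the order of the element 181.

256

The order of 181 must divide p − 1 = 256 = 2^8.
Divisors: 1, 2, 4, 8, 16, 32, 64, 128, 256.
Check each in increasing order: 181^1 ≡ 181;  181^2 ≡ 122;  181^4 ≡ 235;  181^8 ≡ 227;  181^16 ≡ 129;  181^32 ≡ 193;  181^64 ≡ 241;  181^128 ≡ 256;  181^256 ≡ 1.
Smallest exponent giving 1 is 256.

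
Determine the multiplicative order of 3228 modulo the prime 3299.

3298

The order of 3228 must divide p − 1 = 3298 = 2 · 17 · 97.
Divisors: 1, 2, 17, 34, 97, 194, 1649, 3298.
Check each in increasing order: 3228^1 ≡ 3228;  3228^2 ≡ 1742;  3228^17 ≡ 1542;  3228^34 ≡ 2484;  3228^97 ≡ 179;  3228^194 ≡ 2350;  3228^1649 ≡ 3298;  3228^3298 ≡ 1.
Smallest exponent giving 1 is 3298.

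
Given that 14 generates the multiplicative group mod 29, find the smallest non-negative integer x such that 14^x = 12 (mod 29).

7

Successive powers of 14 modulo 29:
  14^0=1  14^1=14  14^2=22  14^3=18  14^4=20  14^5=19
  14^6=5  14^7=12
So 14^7 ≡ 12 (mod 29), giving x = 7.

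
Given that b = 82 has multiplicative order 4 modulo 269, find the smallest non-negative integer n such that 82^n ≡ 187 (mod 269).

Successive powers of 82 modulo 269:
  82^0=1  82^1=82  82^2=268  82^3=187
So 82^3 ≡ 187 (mod 269), giving n = 3.

3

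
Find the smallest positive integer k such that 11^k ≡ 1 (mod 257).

The order of 11 must divide p − 1 = 256 = 2^8.
Divisors: 1, 2, 4, 8, 16, 32, 64, 128, 256.
Check each in increasing order: 11^1 ≡ 11;  11^2 ≡ 121;  11^4 ≡ 249;  11^8 ≡ 64;  11^16 ≡ 241;  11^32 ≡ 256;  11^64 ≡ 1.
Smallest exponent giving 1 is 64.

64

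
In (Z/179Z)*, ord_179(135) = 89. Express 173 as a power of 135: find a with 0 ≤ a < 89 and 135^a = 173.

64

Baby-step giant-step with m = ceil(sqrt(89)) = 10.
Baby table (135^j mod 179 for j=0..9):
  0:1  1:135  2:146  3:20  4:15  5:56  6:42  7:121
  8:46  9:124
Giant step factor: 135^(-10) ≡ 77 (mod 179).
Scan 173·77^i mod 179 for i = 0, 1, …:
  i=0: 173   i=1: 75   i=2: 47   i=3: 39
  i=4: 139   i=5: 142   i=6: 15
Match at i=6, j=4: a = 6·10 + 4 = 64.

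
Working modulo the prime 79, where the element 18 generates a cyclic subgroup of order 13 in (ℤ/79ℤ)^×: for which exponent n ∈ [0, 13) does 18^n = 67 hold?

8

Successive powers of 18 modulo 79:
  18^0=1  18^1=18  18^2=8  18^3=65  18^4=64  18^5=46
  18^6=38  18^7=52  18^8=67
So 18^8 ≡ 67 (mod 79), giving n = 8.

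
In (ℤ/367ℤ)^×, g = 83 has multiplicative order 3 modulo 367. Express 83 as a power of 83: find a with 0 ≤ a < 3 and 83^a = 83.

Successive powers of 83 modulo 367:
  83^0=1  83^1=83
So 83^1 ≡ 83 (mod 367), giving a = 1.

1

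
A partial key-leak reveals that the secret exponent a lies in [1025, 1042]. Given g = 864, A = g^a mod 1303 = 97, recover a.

Compute 864^1025 mod 1303 = 327, then multiply by 864 repeatedly:
  864^1025=327  864^1026=1080  864^1027=172  864^1028=66  864^1029=995
  864^1030=1003  864^1031=97
Found 97 at exponent 1031.

1031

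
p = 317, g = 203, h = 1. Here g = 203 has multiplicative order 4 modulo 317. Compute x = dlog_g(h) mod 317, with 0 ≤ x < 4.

0

Successive powers of 203 modulo 317:
  203^0=1
So 203^0 ≡ 1 (mod 317), giving x = 0.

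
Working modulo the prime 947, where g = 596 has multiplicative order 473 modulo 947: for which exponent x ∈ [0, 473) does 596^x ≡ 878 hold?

Baby-step giant-step with m = ceil(sqrt(473)) = 22.
Baby table (596^j mod 947 for j=0..21):
  0:1  1:596  2:91  3:257  4:705  5:659  6:706  7:308
  8:797  9:565  10:555  11:277  12:314  13:585  14:164  15:203
  16:719  17:480  18:86  19:118  20:250  21:321
Giant step factor: 596^(-22) ≡ 904 (mod 947).
Scan 878·904^i mod 947 for i = 0, 1, …:
  i=0: 878   i=1: 126   i=2: 264   i=3: 12
  i=4: 431   i=5: 407   i=6: 492   i=7: 625
  i=8: 588   i=9: 285   i=10: 56   i=11: 433
  i=12: 321
Match at i=12, j=21: x = 12·22 + 21 = 285.

285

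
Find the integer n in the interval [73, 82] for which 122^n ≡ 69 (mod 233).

77

Compute 122^73 mod 233 = 20, then multiply by 122 repeatedly:
  122^73=20  122^74=110  122^75=139  122^76=182  122^77=69
Found 69 at exponent 77.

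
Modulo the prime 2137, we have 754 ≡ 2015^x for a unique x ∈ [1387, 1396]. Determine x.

1387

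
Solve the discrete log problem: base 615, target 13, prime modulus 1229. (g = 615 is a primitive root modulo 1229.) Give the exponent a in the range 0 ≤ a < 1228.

Baby-step giant-step with m = ceil(sqrt(1228)) = 36.
Baby table (615^j mod 1229 for j=0..35):
  0:1  1:615  2:922  3:461  4:845  5:1037  6:1133  7:1181
  8:1205  9:1217  10:1223  11:1226  12:613  13:921  14:1075  15:1152
  16:576  17:288  18:144  19:72  20:36  21:18  22:9  23:619
  24:924  25:462  26:231  27:730  28:365  29:797  30:1013  31:1121
  32:1175  33:1202  34:601  35:915
Giant step factor: 615^(-36) ≡ 728 (mod 1229).
Scan 13·728^i mod 1229 for i = 0, 1, …:
  i=0: 13   i=1: 861   i=2: 18
Match at i=2, j=21: a = 2·36 + 21 = 93.

93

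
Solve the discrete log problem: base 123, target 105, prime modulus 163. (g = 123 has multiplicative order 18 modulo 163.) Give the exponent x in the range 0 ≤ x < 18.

Successive powers of 123 modulo 163:
  123^0=1  123^1=123  123^2=133  123^3=59  123^4=85  123^5=23
  123^6=58  123^7=125  123^8=53  123^9=162  123^10=40  123^11=30
  123^12=104  123^13=78  123^14=140  123^15=105
So 123^15 ≡ 105 (mod 163), giving x = 15.

15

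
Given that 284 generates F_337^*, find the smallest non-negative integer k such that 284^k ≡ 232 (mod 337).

203

Baby-step giant-step with m = ceil(sqrt(336)) = 19.
Baby table (284^j mod 337 for j=0..18):
  0:1  1:284  2:113  3:77  4:300  5:276  6:200  7:184
  8:21  9:235  10:14  11:269  12:234  13:67  14:156  15:157
  16:104  17:217  18:294
Giant step factor: 284^(-19) ≡ 139 (mod 337).
Scan 232·139^i mod 337 for i = 0, 1, …:
  i=0: 232   i=1: 233   i=2: 35   i=3: 147
  i=4: 213   i=5: 288   i=6: 266   i=7: 241
  i=8: 136   i=9: 32   i=10: 67
Match at i=10, j=13: k = 10·19 + 13 = 203.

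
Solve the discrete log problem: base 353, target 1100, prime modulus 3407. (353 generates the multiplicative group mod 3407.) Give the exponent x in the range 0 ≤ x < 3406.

1850

Baby-step giant-step with m = ceil(sqrt(3406)) = 59.
Baby table (353^j mod 3407 for j=0..58):
  0:1  1:353  2:1957  3:2607  4:381  5:1620  6:2891  7:1830
  8:2067  9:553  10:1010  11:2202  12:510  13:2866  14:3226  15:840
  16:111  17:1706  18:2586  19:3189  20:1407  21:2656  22:643  23:2117
  24:1168  25:57  26:3086  27:2525  28:2098  29:1275  30:351  31:1251
  32:2100  33:1981  34:858  35:3058  36:2862  37:1814  38:3233  39:3311
  40:182  41:2920  42:1846  43:901  44:1202  45:1838  46:1484  47:2581
  48:1424  49:1843  50:3249  51:2145  52:831  53:341  54:1128  55:2972
  56:3167  57:455  58:486
Giant step factor: 353^(-59) ≡ 2936 (mod 3407).
Scan 1100·2936^i mod 3407 for i = 0, 1, …:
  i=0: 1100   i=1: 3171   i=2: 2132   i=3: 893
  i=4: 1865   i=5: 591   i=6: 1013   i=7: 3264
  i=8: 2620   i=9: 2721     …   i=30: 2461
  i=31: 2656
Match at i=31, j=21: x = 31·59 + 21 = 1850.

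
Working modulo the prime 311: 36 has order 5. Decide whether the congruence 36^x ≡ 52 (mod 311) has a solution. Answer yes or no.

52 ∈ ⟨36⟩ iff 52^5 ≡ 1 (mod 311), since |⟨36⟩| = 5.
52^5 mod 311 = 1.
Since 1 = 1, 52 lies in the subgroup.

yes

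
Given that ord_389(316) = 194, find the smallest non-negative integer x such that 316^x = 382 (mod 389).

Successive powers of 316 modulo 389:
  316^0=1  316^1=316  316^2=272  316^3=372  316^4=74  316^5=44
  316^6=289  316^7=298  316^8=30  316^9=144  316^10=380  316^11=268
  316^12=275  316^13=153  316^14=112  316^15=382
So 316^15 ≡ 382 (mod 389), giving x = 15.

15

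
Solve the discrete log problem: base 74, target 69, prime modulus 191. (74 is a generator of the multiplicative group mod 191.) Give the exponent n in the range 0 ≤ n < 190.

Successive powers of 74 modulo 191:
  74^0=1  74^1=74  74^2=128  74^3=113  74^4=149  74^5=139
  74^6=163  74^7=29  74^8=45  74^9=83  74^10=30  74^11=119
  74^12=20  74^13=143  74^14=77  74^15=159  74^16=115  74^17=106
  74^18=13  74^19=7  74^20=136  74^21=132  74^22=27  74^23=88
  74^24=18  74^25=186  74^26=12  74^27=124  74^28=8  74^29=19
  74^30=69
So 74^30 ≡ 69 (mod 191), giving n = 30.

30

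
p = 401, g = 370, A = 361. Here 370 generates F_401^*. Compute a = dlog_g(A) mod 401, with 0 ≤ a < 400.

18

Successive powers of 370 modulo 401:
  370^0=1  370^1=370  370^2=159  370^3=284  370^4=18  370^5=244
  370^6=55  370^7=300  370^8=324  370^9=382  370^10=188  370^11=187
  370^12=218  370^13=59  370^14=176  370^15=158  370^16=315  370^17=260
  370^18=361
So 370^18 ≡ 361 (mod 401), giving a = 18.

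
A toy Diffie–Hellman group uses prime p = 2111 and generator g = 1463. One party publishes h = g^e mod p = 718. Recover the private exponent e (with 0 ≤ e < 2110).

2025

Baby-step giant-step with m = ceil(sqrt(2110)) = 46.
Baby table (1463^j mod 2111 for j=0..45):
  0:1  1:1463  2:1926  3:1664  4:449  5:366  6:1375  7:1953
  8:1056  9:1787  10:963  11:832  12:1280  13:183  14:1743  15:2032
  16:528  17:1949  18:1537  19:416  20:640  21:1147  22:1927  23:1016
  24:264  25:2030  26:1824  27:208  28:320  29:1629  30:2019  31:508
  32:132  33:1015  34:912  35:104  36:160  37:1870  38:2065  39:254
  40:66  41:1563  42:456  43:52  44:80  45:935
Giant step factor: 1463^(-46) ≡ 826 (mod 2111).
Scan 718·826^i mod 2111 for i = 0, 1, …:
  i=0: 718   i=1: 1988   i=2: 1841   i=3: 746
  i=4: 1895   i=5: 1019   i=6: 1516   i=7: 393
  i=8: 1635   i=9: 1581     …   i=43: 127
  i=44: 1463
Match at i=44, j=1: e = 44·46 + 1 = 2025.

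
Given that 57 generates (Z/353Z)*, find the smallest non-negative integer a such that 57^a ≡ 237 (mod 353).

Baby-step giant-step with m = ceil(sqrt(352)) = 19.
Baby table (57^j mod 353 for j=0..18):
  0:1  1:57  2:72  3:221  4:242  5:27  6:127  7:179
  8:319  9:180  10:23  11:252  12:244  13:141  14:271  15:268
  16:97  17:234  18:277
Giant step factor: 57^(-19) ≡ 239 (mod 353).
Scan 237·239^i mod 353 for i = 0, 1, …:
  i=0: 237   i=1: 163   i=2: 127
Match at i=2, j=6: a = 2·19 + 6 = 44.

44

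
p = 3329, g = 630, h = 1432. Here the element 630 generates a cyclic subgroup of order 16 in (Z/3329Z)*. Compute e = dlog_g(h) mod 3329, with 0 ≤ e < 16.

15

Successive powers of 630 modulo 3329:
  630^0=1  630^1=630  630^2=749  630^3=2481  630^4=1729  630^5=687
  630^6=40  630^7=1897  630^8=3328  630^9=2699  630^10=2580  630^11=848
  630^12=1600  630^13=2642  630^14=3289  630^15=1432
So 630^15 ≡ 1432 (mod 3329), giving e = 15.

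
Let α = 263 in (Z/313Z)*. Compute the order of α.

The order of 263 must divide p − 1 = 312 = 2^3 · 3 · 13.
Divisors: 1, 2, 3, 4, 6, 8, 12, 13, 24, 26, 39, 52, 78, 104, 156, 312.
Check each in increasing order: 263^1 ≡ 263;  263^2 ≡ 309;  263^3 ≡ 200;  263^4 ≡ 16;  263^6 ≡ 249;  263^8 ≡ 256;  263^12 ≡ 27;  263^13 ≡ 215;  263^24 ≡ 103;  263^26 ≡ 214;  263^39 ≡ 312;  263^52 ≡ 98;  263^78 ≡ 1.
Smallest exponent giving 1 is 78.

78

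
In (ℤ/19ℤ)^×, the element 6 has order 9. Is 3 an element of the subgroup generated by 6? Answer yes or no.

⟨6⟩ has order 9; its elements mod 19 are {1, 4, 5, 6, 7, 9, 11, 16, 17}.
3 is not in this set.

no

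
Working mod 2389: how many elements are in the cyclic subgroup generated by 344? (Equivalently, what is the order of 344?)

2388

The order of 344 must divide p − 1 = 2388 = 2^2 · 3 · 199.
Divisors: 1, 2, 3, 4, 6, 12, 199, 398, 597, 796, 1194, 2388.
Check each in increasing order: 344^1 ≡ 344;  344^2 ≡ 1275;  344^3 ≡ 1413;  344^4 ≡ 1105;  344^6 ≡ 1754;  344^12 ≡ 1873;  344^199 ≡ 467;  344^398 ≡ 690;  344^597 ≡ 2104;  344^796 ≡ 689;  344^1194 ≡ 2388;  344^2388 ≡ 1.
Smallest exponent giving 1 is 2388.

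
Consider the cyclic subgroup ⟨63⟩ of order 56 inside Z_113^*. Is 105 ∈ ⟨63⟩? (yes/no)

105 ∈ ⟨63⟩ iff 105^56 ≡ 1 (mod 113), since |⟨63⟩| = 56.
105^56 mod 113 = 1.
Since 1 = 1, 105 lies in the subgroup.

yes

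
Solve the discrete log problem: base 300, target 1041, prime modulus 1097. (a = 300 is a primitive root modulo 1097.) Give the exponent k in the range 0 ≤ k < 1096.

Baby-step giant-step with m = ceil(sqrt(1096)) = 34.
Baby table (300^j mod 1097 for j=0..33):
  0:1  1:300  2:46  3:636  4:1019  5:734  6:800  7:854
  8:599  9:889  10:129  11:305  12:449  13:866  14:908  15:344
  16:82  17:466  18:481  19:593  20:186  21:950  22:877  23:917
  24:850  25:496  26:705  27:876  28:617  29:804  30:957  31:783
  32:142  33:914
Giant step factor: 300^(-34) ≡ 724 (mod 1097).
Scan 1041·724^i mod 1097 for i = 0, 1, …:
  i=0: 1041   i=1: 45   i=2: 767   i=3: 226
  i=4: 171   i=5: 940   i=6: 420   i=7: 211
  i=8: 281   i=9: 499     …   i=25: 527
  i=26: 889
Match at i=26, j=9: k = 26·34 + 9 = 893.

893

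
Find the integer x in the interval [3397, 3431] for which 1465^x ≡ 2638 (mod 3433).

3412

Compute 1465^3397 mod 3433 = 2359, then multiply by 1465 repeatedly:
  1465^3397=2359  1465^3398=2337  1465^3399=1004  1465^3400=1536  1465^3401=1625
  1465^3402=1556  1465^3403=28  1465^3404=3257  1465^3405=3068  1465^3406=823
  1465^3407=712  1465^3408=2881  1465^3409=1508  1465^3410=1801  1465^3411=1921
  1465^3412=2638
Found 2638 at exponent 3412.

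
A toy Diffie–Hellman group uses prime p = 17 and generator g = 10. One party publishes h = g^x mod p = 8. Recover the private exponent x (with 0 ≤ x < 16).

14

Successive powers of 10 modulo 17:
  10^0=1  10^1=10  10^2=15  10^3=14  10^4=4  10^5=6
  10^6=9  10^7=5  10^8=16  10^9=7  10^10=2  10^11=3
  10^12=13  10^13=11  10^14=8
So 10^14 ≡ 8 (mod 17), giving x = 14.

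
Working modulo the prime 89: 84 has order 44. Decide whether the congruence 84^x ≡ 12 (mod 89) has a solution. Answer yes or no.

12 ∈ ⟨84⟩ iff 12^44 ≡ 1 (mod 89), since |⟨84⟩| = 44.
12^44 mod 89 = 88.
Since 88 ≠ 1, 12 does not lie in the subgroup.

no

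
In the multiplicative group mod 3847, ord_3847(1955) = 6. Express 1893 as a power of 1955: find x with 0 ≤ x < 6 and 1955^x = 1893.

Successive powers of 1955 modulo 3847:
  1955^0=1  1955^1=1955  1955^2=1954  1955^3=3846  1955^4=1892  1955^5=1893
So 1955^5 ≡ 1893 (mod 3847), giving x = 5.

5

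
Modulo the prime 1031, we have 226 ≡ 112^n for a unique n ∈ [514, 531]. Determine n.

Compute 112^514 mod 1031 = 359, then multiply by 112 repeatedly:
  112^514=359  112^515=1030  112^516=919  112^517=859  112^518=325
  112^519=315  112^520=226
Found 226 at exponent 520.

520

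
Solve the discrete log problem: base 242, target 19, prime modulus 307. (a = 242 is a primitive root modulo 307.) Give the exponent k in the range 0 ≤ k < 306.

138

Baby-step giant-step with m = ceil(sqrt(306)) = 18.
Baby table (242^j mod 307 for j=0..17):
  0:1  1:242  2:234  3:140  4:110  5:218  6:259  7:50
  8:127  9:34  10:246  11:281  12:155  13:56  14:44  15:210
  16:165  17:20
Giant step factor: 242^(-18) ≡ 81 (mod 307).
Scan 19·81^i mod 307 for i = 0, 1, …:
  i=0: 19   i=1: 4   i=2: 17   i=3: 149
  i=4: 96   i=5: 101   i=6: 199   i=7: 155
Match at i=7, j=12: k = 7·18 + 12 = 138.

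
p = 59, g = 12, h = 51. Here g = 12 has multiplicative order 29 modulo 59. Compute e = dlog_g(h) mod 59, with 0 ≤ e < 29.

Successive powers of 12 modulo 59:
  12^0=1  12^1=12  12^2=26  12^3=17  12^4=27  12^5=29
  12^6=53  12^7=46  12^8=21  12^9=16  12^10=15  12^11=3
  12^12=36  12^13=19  12^14=51
So 12^14 ≡ 51 (mod 59), giving e = 14.

14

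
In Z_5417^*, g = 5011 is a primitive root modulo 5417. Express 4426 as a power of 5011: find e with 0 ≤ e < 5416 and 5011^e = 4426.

Baby-step giant-step with m = ceil(sqrt(5416)) = 74.
Baby table (5011^j mod 5417 for j=0..73):
  0:1  1:5011  2:2326  3:3619  4:4110  5:5193  6:4272  7:4425
  8:1894  9:250  10:1423  11:1881  12:111  13:3687  14:3587  15:851
  16:1182  17:2221  18:2913  19:3645  20:4388  21:665  22:860  23:2945
  24:1487  25:2982  26:2716  27:2372  28:1194  29:2766  30:3740  31:3737
  32:4955  33:3394  34:3371  35:1875  36:2547  37:565  38:3541  39:3276
  40:2526  41:3674  42:3448  43:3115  44:2888  45:2961  46:408  47:2279
  48:1033  49:3128  50:3027  51:697  52:4119  53:1539  54:3538  55:4494
  56:965  57:3651  58:1952  59:3787  60:906  61:520  62:143  63:1529
  64:2181  65:2902  66:2694  67:470  68:4192  69:4403  70:5409  71:3248
  72:3060  73:3550
Giant step factor: 5011^(-74) ≡ 3597 (mod 5417).
Scan 4426·3597^i mod 5417 for i = 0, 1, …:
  i=0: 4426   i=1: 5176   i=2: 5260   i=3: 4056
  i=4: 1451   i=5: 2676   i=6: 4980   i=7: 4458
  i=8: 1106   i=9: 2204     …   i=64: 3397
  i=65: 3674
Match at i=65, j=41: e = 65·74 + 41 = 4851.

4851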